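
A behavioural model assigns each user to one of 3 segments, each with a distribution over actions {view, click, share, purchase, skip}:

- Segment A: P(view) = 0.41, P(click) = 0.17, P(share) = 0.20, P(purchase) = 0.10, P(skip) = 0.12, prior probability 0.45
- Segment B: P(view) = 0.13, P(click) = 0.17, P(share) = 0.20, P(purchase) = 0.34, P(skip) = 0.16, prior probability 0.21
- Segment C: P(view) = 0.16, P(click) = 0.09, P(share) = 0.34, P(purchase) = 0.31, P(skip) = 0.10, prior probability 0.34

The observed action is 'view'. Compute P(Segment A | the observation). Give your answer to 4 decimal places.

Apply Bayes' rule: the posterior for each component is proportional to its prior times its likelihood at x.
Evaluate each component's likelihood at the observed value:
  f_A = P(view | comp) = 0.41
  f_B = P(view | comp) = 0.13
  f_C = P(view | comp) = 0.16
Multiply by the mixture weights:
  w_A·f_A = 0.45 × 0.41 = 0.1845
  w_B·f_B = 0.21 × 0.13 = 0.0273
  w_C·f_C = 0.34 × 0.16 = 0.0544
Denominator: 0.1845 + 0.0273 + 0.0544 = 0.2662
P(Segment A | the observation) = 0.1845 / 0.2662 ≈ 0.6931

0.6931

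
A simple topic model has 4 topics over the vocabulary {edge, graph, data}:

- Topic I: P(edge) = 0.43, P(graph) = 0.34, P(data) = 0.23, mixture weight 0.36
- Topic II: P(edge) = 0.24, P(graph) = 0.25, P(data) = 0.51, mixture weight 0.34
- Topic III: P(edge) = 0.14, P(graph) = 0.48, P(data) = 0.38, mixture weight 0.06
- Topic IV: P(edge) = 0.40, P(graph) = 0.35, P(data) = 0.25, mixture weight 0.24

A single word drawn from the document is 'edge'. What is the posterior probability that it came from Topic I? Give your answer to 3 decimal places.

0.454

P(component k | x) = w_k·f_k(x) / marginal(x), where marginal(x) = Σ_j w_j·f_j(x).
Component likelihoods at x = 'edge':
  L_I = P(edge | comp) = 0.43
  L_II = P(edge | comp) = 0.24
  L_III = P(edge | comp) = 0.14
  L_IV = P(edge | comp) = 0.40
Unnormalised posteriors:
  w_I·L_I = 0.36 × 0.43 = 0.1548
  w_II·L_II = 0.34 × 0.24 = 0.0816
  w_III·L_III = 0.06 × 0.14 = 0.0084
  w_IV·L_IV = 0.24 × 0.4 = 0.096
Denominator: 0.1548 + 0.0816 + 0.0084 + 0.096 = 0.3408
So the posterior for Topic I is 0.1548 / 0.3408 ≈ 0.454.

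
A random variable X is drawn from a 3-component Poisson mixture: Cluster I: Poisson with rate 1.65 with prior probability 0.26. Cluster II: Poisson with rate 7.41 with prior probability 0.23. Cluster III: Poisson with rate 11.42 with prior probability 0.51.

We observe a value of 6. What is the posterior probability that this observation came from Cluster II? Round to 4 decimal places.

0.6319

Posterior ∝ prior × likelihood, so P(k | x) ∝ w_k f_k(x); normalise over all components.
Poisson probabilities:
  p_I = 0.00538252
  p_II = 0.139141
  p_III = 0.0338081
Prior × likelihood for each component:
  w_I·p_I = 0.26 × 0.00538252 = 0.00139945
  w_II·p_II = 0.23 × 0.139141 = 0.0320024
  w_III·p_III = 0.51 × 0.0338081 = 0.0172421
Marginal: 0.00139945 + 0.0320024 + 0.0172421 = 0.050644
So the posterior for Cluster II is 0.0320024 / 0.050644 ≈ 0.6319.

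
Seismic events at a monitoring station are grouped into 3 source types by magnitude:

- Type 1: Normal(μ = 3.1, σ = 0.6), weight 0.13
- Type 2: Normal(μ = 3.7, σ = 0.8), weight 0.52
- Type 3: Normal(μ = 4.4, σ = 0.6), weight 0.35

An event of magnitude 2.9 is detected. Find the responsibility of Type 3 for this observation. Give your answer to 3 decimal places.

0.041

By Bayes' theorem, P(k | x) = π_k f_k(x) / Σ_j π_j f_j(x).
Normal densities:
  p_1 = 0.628972
  p_2 = 0.302463
  p_3 = 0.0292138
Multiply by the mixture weights:
  π_1·p_1 = 0.13 × 0.628972 = 0.0817664
  π_2·p_2 = 0.52 × 0.302463 = 0.157281
  π_3·p_3 = 0.35 × 0.0292138 = 0.0102248
Sum: 0.0817664 + 0.157281 + 0.0102248 = 0.249272
Responsibility of Type 3: 0.0102248 / 0.249272 ≈ 0.041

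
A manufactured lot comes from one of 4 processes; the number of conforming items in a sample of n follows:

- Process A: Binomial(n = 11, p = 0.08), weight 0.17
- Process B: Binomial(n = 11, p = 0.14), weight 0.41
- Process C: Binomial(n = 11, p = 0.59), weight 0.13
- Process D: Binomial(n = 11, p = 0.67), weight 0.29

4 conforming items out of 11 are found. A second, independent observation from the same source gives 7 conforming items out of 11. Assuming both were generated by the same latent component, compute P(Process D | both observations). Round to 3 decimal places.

By Bayes' theorem, P(k | x) = π_k f_k(x) / Σ_j π_j f_j(x).
Since both observations come from the same component, the likelihood for component k is f_k(x₁)·f_k(x₂).
  p_A = [C(11,4)·0.08^4·0.92^7 = 330·4.096e-05·0.557847 = 0.0075403] × [4.95787e-06] = 3.73838e-08
  p_B = [C(11,4)·0.14^4·0.86^7 = 330·0.00038416·0.347928 = 0.0441078] × [0.000190285] = 8.39304e-06
  p_C = [C(11,4)·0.59^4·0.41^7 = 330·0.121174·0.00194754 = 0.077877] × [0.232067] = 0.0180727
  p_D = [C(11,4)·0.67^4·0.33^7 = 330·0.201511·0.000426184 = 0.0283407] × [0.237188] = 0.00672209
Weight by the priors:
  π_A·p_A = 0.17 × 3.73838e-08 = 6.35525e-09
  π_B·p_B = 0.41 × 8.39304e-06 = 3.44115e-06
  π_C·p_C = 0.13 × 0.0180727 = 0.00234945
  π_D·p_D = 0.29 × 0.00672209 = 0.0019494
Denominator: 6.35525e-09 + 3.44115e-06 + 0.00234945 + 0.0019494 = 0.0043023
P(Process D | x₁, x₂) ≈ 0.453

0.453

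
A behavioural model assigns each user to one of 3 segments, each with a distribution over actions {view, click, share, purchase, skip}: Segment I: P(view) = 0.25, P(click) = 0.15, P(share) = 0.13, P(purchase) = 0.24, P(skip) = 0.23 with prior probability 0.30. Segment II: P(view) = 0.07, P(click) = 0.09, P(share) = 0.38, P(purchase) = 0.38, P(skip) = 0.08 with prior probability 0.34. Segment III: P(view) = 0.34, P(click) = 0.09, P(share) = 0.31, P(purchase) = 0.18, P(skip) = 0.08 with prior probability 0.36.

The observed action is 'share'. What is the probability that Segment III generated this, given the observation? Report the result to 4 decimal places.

0.3989

Posterior ∝ prior × likelihood, so P(k | x) ∝ π_k f_k(x); normalise over all components.
Categorical probabilities:
  p_I = P(share | comp) = 0.13
  p_II = P(share | comp) = 0.38
  p_III = P(share | comp) = 0.31
Multiply by the mixture weights:
  π_I·p_I = 0.30 × 0.13 = 0.039
  π_II·p_II = 0.34 × 0.38 = 0.1292
  π_III·p_III = 0.36 × 0.31 = 0.1116
Normaliser: 0.039 + 0.1292 + 0.1116 = 0.2798
So the posterior for Segment III is 0.1116 / 0.2798 ≈ 0.3989.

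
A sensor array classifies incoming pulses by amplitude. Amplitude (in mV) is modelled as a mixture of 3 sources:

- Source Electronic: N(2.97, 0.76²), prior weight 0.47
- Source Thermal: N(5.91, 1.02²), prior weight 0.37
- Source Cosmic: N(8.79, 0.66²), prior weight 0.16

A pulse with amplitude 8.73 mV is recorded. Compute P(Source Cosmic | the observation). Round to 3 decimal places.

0.968

By Bayes' theorem, P(k | x) = π_k f_k(x) / Σ_j π_j f_j(x).
Component likelihoods at x = 8.73 mV:
  f_Electronic = (1/(0.76·√(2π)))·exp(−(8.73−2.97)²/(2·0.76²)) = 0.524924·exp(-28.72022) = 1.76629e-13
  f_Thermal = (1/(1.02·√(2π)))·exp(−(8.73−5.91)²/(2·1.02²)) = 0.391120·exp(-3.82180) = 0.00856098
  f_Cosmic = (1/(0.66·√(2π)))·exp(−(8.73−8.79)²/(2·0.66²)) = 0.604458·exp(-0.00413) = 0.601965
Weight by the priors:
  π_Electronic·f_Electronic = 0.47 × 1.76629e-13 = 8.30158e-14
  π_Thermal·f_Thermal = 0.37 × 0.00856098 = 0.00316756
  π_Cosmic·f_Cosmic = 0.16 × 0.601965 = 0.0963145
Marginal: 8.30158e-14 + 0.00316756 + 0.0963145 = 0.099482
So the posterior for Source Cosmic is 0.0963145 / 0.099482 ≈ 0.968.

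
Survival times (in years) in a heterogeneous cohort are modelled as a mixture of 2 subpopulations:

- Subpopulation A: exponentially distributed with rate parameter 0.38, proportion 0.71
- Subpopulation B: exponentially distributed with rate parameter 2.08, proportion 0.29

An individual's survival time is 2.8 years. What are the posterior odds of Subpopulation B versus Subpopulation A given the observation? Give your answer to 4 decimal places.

0.0192

The posterior odds equal the prior odds times the likelihood ratio: (w_i/w_j)·(f_i(x)/f_j(x)).
Evaluate each component's likelihood at the observed value:
  L_A = 0.131128
  L_B = 0.00614798
Odds = (0.29/0.71) × (0.00614798/0.131128) = 0.408451 × 0.0468854 ≈ 0.0192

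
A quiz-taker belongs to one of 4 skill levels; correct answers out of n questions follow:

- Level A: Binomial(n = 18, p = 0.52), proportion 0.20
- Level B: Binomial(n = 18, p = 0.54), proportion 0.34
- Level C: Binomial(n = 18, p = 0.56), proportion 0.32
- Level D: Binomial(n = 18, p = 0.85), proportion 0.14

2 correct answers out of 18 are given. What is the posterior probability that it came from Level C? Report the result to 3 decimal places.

0.193

Posterior ∝ prior × likelihood, so P(k | x) ∝ π_k f_k(x); normalise over all components.
Evaluate each component's likelihood at the observed value:
  L_A = C(18,2)·0.52^2·0.48^16 = 153·0.2704·7.94072e-06 = 0.000328517
  L_B = C(18,2)·0.54^2·0.46^16 = 153·0.2916·4.01907e-06 = 0.00017931
  L_C = C(18,2)·0.56^2·0.44^16 = 153·0.3136·1.97353e-06 = 9.46914e-05
  L_D = C(18,2)·0.85^2·0.15^16 = 153·0.7225·6.56841e-14 = 7.26088e-12
Unnormalised posteriors:
  π_A·L_A = 0.20 × 0.000328517 = 6.57034e-05
  π_B·L_B = 0.34 × 0.00017931 = 6.09654e-05
  π_C·L_C = 0.32 × 9.46914e-05 = 3.03012e-05
  π_D·L_D = 0.14 × 7.26088e-12 = 1.01652e-12
Evidence: 6.57034e-05 + 6.09654e-05 + 3.03012e-05 + 1.01652e-12 = 0.00015697
P(Level C | data) ≈ 0.193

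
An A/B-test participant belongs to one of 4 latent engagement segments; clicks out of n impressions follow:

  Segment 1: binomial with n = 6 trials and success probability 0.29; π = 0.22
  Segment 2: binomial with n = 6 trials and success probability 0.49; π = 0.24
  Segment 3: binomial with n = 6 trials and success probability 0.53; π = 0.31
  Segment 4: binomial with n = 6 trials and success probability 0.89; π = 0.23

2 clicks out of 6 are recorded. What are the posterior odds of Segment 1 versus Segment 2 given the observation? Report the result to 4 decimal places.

Since P(k|x) ∝ π_k f_k(x), the posterior odds are π_i f_i(x) / (π_j f_j(x)).
Component likelihoods at x = 2 clicks out of 6:
  f_1 = C(6,2)·0.29^2·0.71^4 = 15·0.0841·0.254117 = 0.320568
  f_2 = C(6,2)·0.49^2·0.51^4 = 15·0.2401·0.067652 = 0.243649
  f_3 = C(6,2)·0.53^2·0.47^4 = 15·0.2809·0.0487968 = 0.205605
  f_4 = C(6,2)·0.89^2·0.11^4 = 15·0.7921·0.00014641 = 0.00173957
0.070525 / 0.0584757 ≈ 1.2061

1.2061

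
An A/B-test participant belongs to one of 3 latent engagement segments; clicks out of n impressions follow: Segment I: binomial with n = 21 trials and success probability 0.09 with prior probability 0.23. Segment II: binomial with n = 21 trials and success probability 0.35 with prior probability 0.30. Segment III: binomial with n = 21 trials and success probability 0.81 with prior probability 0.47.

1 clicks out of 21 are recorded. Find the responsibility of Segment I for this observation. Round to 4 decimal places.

The responsibility of component k is π_k f_k(x) divided by Σ_j π_j f_j(x).
Binomial probabilities:
  f_I = C(21,1)·0.09^1·0.91^20 = 21·0.09·0.151645 = 0.286609
  f_II = C(21,1)·0.35^1·0.65^20 = 21·0.35·0.000181245 = 0.00133215
  f_III = C(21,1)·0.81^1·0.19^20 = 21·0.81·3.759e-15 = 6.39405e-14
Weight by the priors:
  π_I·f_I = 0.23 × 0.286609 = 0.06592
  π_II·f_II = 0.30 × 0.00133215 = 0.000399646
  π_III·f_III = 0.47 × 6.39405e-14 = 3.00521e-14
Evidence: 0.06592 + 0.000399646 + 3.00521e-14 = 0.0663197
So the posterior for Segment I is 0.06592 / 0.0663197 ≈ 0.9940.

0.9940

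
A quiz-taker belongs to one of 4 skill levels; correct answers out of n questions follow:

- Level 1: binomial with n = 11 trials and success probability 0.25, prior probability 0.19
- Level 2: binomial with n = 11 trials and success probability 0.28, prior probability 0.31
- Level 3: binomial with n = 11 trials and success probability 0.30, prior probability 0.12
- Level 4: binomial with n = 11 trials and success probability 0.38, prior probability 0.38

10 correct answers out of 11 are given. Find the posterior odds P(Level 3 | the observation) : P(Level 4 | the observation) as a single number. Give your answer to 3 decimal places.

0.034

Since P(k|x) ∝ w_k f_k(x), the posterior odds are w_i f_i(x) / (w_j f_j(x)).
Component likelihoods at x = 10 correct answers out of 11:
  L_1 = C(11,10)·0.25^10·0.75^1 = 11·9.53674e-07·0.75 = 7.86781e-06
  L_2 = C(11,10)·0.28^10·0.72^1 = 11·2.96197e-06·0.72 = 2.34588e-05
  L_3 = C(11,10)·0.30^10·0.70^1 = 11·5.9049e-06·0.7 = 4.54677e-05
  L_4 = C(11,10)·0.38^10·0.62^1 = 11·6.27821e-05·0.62 = 0.000428174
5.45613e-06 / 0.000162706 ≈ 0.034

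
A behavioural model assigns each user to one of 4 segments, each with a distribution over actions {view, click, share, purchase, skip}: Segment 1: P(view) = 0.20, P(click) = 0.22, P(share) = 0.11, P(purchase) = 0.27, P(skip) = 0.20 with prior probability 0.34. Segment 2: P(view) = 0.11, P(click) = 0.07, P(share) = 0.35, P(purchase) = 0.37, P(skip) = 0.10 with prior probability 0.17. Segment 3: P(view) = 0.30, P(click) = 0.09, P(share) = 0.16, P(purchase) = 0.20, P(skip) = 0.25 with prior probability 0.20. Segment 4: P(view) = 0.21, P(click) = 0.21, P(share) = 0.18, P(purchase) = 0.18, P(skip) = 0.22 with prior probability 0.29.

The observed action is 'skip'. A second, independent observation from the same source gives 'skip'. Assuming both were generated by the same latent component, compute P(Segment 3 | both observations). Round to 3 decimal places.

Posterior ∝ prior × likelihood, so P(k | x) ∝ P(Z=k) f_k(x); normalise over all components.
Since both observations come from the same component, the likelihood for component k is f_k(x₁)·f_k(x₂).
  L_1 = [0.2] × [0.2] = 0.04
  L_2 = [0.1] × [0.1] = 0.01
  L_3 = [0.25] × [0.25] = 0.0625
  L_4 = [0.22] × [0.22] = 0.0484
Weight by the priors:
  P(Z=1)·L_1 = 0.34 × 0.04 = 0.0136
  P(Z=2)·L_2 = 0.17 × 0.01 = 0.0017
  P(Z=3)·L_3 = 0.20 × 0.0625 = 0.0125
  P(Z=4)·L_4 = 0.29 × 0.0484 = 0.014036
Sum: 0.0136 + 0.0017 + 0.0125 + 0.014036 = 0.041836
P(Segment 3 | x) = 0.0125 / 0.041836 ≈ 0.299

0.299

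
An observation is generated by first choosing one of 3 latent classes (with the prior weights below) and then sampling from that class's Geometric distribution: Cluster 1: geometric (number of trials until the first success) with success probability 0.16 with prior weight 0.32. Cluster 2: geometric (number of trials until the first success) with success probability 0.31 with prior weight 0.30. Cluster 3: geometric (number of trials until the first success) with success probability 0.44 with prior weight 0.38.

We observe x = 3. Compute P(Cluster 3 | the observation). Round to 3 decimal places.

0.395

Posterior ∝ prior × likelihood, so P(k | x) ∝ π_k f_k(x); normalise over all components.
Geometric probabilities:
  f_1 = 0.16·(1−0.16)^2 = 0.16·0.7056 = 0.112896
  f_2 = 0.31·(1−0.31)^2 = 0.31·0.4761 = 0.147591
  f_3 = 0.44·(1−0.44)^2 = 0.44·0.3136 = 0.137984
Multiply by the mixture weights:
  π_1·f_1 = 0.32 × 0.112896 = 0.0361267
  π_2·f_2 = 0.30 × 0.147591 = 0.0442773
  π_3·f_3 = 0.38 × 0.137984 = 0.0524339
Normaliser: 0.0361267 + 0.0442773 + 0.0524339 = 0.132838
So the posterior for Cluster 3 is 0.0524339 / 0.132838 ≈ 0.395.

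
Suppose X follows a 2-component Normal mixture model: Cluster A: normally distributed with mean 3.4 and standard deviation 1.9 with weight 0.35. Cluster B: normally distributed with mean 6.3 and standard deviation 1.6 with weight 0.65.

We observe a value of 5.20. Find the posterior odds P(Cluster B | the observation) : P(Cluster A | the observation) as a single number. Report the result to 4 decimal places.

2.7273

Since P(k|x) ∝ π_k f_k(x), the posterior odds are π_i f_i(x) / (π_j f_j(x)).
Evaluate each component's likelihood at the observed value:
  f_A = (1/(1.9·√(2π)))·exp(−(5.20−3.4)²/(2·1.9²)) = 0.209970·exp(-0.44875) = 0.13405
  f_B = (1/(1.6·√(2π)))·exp(−(5.20−6.3)²/(2·1.6²)) = 0.249339·exp(-0.23633) = 0.196858
Posterior odds = (π_B·f_B) / (π_A·f_A) = (0.65·0.196858) / (0.35·0.13405) = 0.127958 / 0.0469173 ≈ 2.7273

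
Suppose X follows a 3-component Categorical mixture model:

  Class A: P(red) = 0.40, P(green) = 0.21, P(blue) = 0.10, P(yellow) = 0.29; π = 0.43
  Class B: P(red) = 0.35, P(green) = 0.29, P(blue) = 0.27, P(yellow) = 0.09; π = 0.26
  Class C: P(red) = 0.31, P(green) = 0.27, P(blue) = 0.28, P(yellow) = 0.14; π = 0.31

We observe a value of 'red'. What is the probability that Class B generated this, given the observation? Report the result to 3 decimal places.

Apply Bayes' rule: the posterior for each component is proportional to its prior times its likelihood at x.
Evaluate each component's likelihood at the observed value:
  f_A = P(red | comp) = 0.40
  f_B = P(red | comp) = 0.35
  f_C = P(red | comp) = 0.31
Prior × likelihood for each component:
  P(Z=A)·f_A = 0.43 × 0.4 = 0.172
  P(Z=B)·f_B = 0.26 × 0.35 = 0.091
  P(Z=C)·f_C = 0.31 × 0.31 = 0.0961
Evidence: 0.172 + 0.091 + 0.0961 = 0.3591
So the posterior for Class B is 0.091 / 0.3591 ≈ 0.253.

0.253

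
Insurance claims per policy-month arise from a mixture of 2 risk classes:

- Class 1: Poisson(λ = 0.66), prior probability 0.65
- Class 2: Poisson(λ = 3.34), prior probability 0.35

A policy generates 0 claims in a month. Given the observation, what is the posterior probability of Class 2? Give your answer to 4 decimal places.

0.0356

By Bayes' theorem, P(k | x) = π_k f_k(x) / Σ_j π_j f_j(x).
Poisson probabilities:
  L_1 = 0.516851
  L_2 = 0.035437
Unnormalised posteriors:
  π_1·L_1 = 0.65 × 0.516851 = 0.335953
  π_2·L_2 = 0.35 × 0.035437 = 0.0124029
Evidence: 0.335953 + 0.0124029 = 0.348356
P(Class 2 | 0 claims) ≈ 0.0356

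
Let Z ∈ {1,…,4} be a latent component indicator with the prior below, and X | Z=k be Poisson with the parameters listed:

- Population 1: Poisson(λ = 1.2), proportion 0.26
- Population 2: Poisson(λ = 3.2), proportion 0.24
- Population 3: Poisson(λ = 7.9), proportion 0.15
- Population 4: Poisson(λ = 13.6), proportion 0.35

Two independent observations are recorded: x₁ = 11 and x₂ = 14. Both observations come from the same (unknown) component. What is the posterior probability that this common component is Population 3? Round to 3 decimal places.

0.046

By Bayes' theorem, P(k | x) = P(Z=k) f_k(x) / Σ_j P(Z=j) f_j(x).
Since both observations come from the same component, the likelihood for component k is f_k(x₁)·f_k(x₂).
  L_1 = [e^(−1.2)·1.2^11/11! = 5.60641e-08] × [4.43584e-11] = 2.48691e-18
  L_2 = [e^(−3.2)·3.2^11/11! = 0.000367919] × [5.52013e-06] = 2.03096e-09
  L_3 = [e^(−7.9)·7.9^11/11! = 0.069473] × [0.0156836] = 0.00108958
  L_4 = [e^(−13.6)·13.6^11/11! = 0.0914887] × [0.105374] = 0.00964048
Prior × likelihood for each component:
  P(Z=1)·L_1 = 0.26 × 2.48691e-18 = 6.46597e-19
  P(Z=2)·L_2 = 0.24 × 2.03096e-09 = 4.8743e-10
  P(Z=3)·L_3 = 0.15 × 0.00108958 = 0.000163437
  P(Z=4)·L_4 = 0.35 × 0.00964048 = 0.00337417
Marginal: 6.46597e-19 + 4.8743e-10 + 0.000163437 + 0.00337417 = 0.00353761
P(Population 3 | x₁, x₂) ≈ 0.046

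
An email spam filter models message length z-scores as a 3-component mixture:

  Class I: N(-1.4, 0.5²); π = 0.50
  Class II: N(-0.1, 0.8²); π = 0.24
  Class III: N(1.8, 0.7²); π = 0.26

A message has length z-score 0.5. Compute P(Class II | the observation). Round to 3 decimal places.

0.772

Posterior ∝ prior × likelihood, so P(k | x) ∝ π_k f_k(x); normalise over all components.
Component likelihoods at x = 0.5:
  L_I = (1/(0.5·√(2π)))·exp(−(0.5−-1.4)²/(2·0.5²)) = 0.797885·exp(-7.22000) = 0.000583894
  L_II = (1/(0.8·√(2π)))·exp(−(0.5−-0.1)²/(2·0.8²)) = 0.498678·exp(-0.28125) = 0.376422
  L_III = (1/(0.7·√(2π)))·exp(−(0.5−1.8)²/(2·0.7²)) = 0.569918·exp(-1.72449) = 0.101596
Prior × likelihood for each component:
  π_I·L_I = 0.50 × 0.000583894 = 0.000291947
  π_II·L_II = 0.24 × 0.376422 = 0.0903412
  π_III·L_III = 0.26 × 0.101596 = 0.0264149
Marginal: 0.000291947 + 0.0903412 + 0.0264149 = 0.117048
So the posterior for Class II is 0.0903412 / 0.117048 ≈ 0.772.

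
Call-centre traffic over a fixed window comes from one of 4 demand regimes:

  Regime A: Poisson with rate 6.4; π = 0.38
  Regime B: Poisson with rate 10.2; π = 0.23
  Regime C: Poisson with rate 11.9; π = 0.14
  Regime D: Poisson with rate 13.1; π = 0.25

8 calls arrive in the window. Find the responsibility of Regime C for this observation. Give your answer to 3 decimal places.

0.106

P(component k | x) = P(Z=k)·f_k(x) / marginal(x), where marginal(x) = Σ_j P(Z=j)·f_j(x).
Evaluate each component's likelihood at the observed value:
  L_A = e^(−6.4)·6.4^8/8! = 0.115994
  L_B = e^(−10.2)·10.2^8/8! = 0.108013
  L_C = e^(−11.9)·11.9^8/8! = 0.0677253
  L_D = e^(−13.1)·13.1^8/8! = 0.0439939
Prior × likelihood for each component:
  P(Z=A)·L_A = 0.38 × 0.115994 = 0.0440776
  P(Z=B)·L_B = 0.23 × 0.108013 = 0.0248431
  P(Z=C)·L_C = 0.14 × 0.0677253 = 0.00948154
  P(Z=D)·L_D = 0.25 × 0.0439939 = 0.0109985
Normaliser: 0.0440776 + 0.0248431 + 0.00948154 + 0.0109985 = 0.0894007
So the posterior for Regime C is 0.00948154 / 0.0894007 ≈ 0.106.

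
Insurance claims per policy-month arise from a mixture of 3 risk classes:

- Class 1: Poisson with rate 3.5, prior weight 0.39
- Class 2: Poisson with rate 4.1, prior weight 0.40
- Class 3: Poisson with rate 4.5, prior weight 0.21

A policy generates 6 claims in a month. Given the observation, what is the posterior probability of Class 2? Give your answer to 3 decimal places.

0.434

The responsibility of component k is π_k f_k(x) divided by Σ_j π_j f_j(x).
Evaluate each component's likelihood at the observed value:
  L_1 = 0.0770983
  L_2 = 0.109336
  L_3 = 0.12812
Prior × likelihood for each component:
  π_1·L_1 = 0.39 × 0.0770983 = 0.0300684
  π_2·L_2 = 0.40 × 0.109336 = 0.0437344
  π_3·L_3 = 0.21 × 0.12812 = 0.0269052
Evidence: 0.0300684 + 0.0437344 + 0.0269052 = 0.100708
Responsibility of Class 2: 0.0437344 / 0.100708 ≈ 0.434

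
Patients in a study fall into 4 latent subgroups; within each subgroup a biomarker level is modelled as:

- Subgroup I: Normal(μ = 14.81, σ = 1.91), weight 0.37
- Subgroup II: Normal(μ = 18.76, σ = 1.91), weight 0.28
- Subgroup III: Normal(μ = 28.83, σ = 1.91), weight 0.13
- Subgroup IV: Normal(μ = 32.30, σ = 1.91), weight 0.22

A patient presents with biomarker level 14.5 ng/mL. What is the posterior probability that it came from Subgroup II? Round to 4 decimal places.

Posterior ∝ prior × likelihood, so P(k | x) ∝ π_k f_k(x); normalise over all components.
Component likelihoods at x = 14.5 ng/mL:
  L_I = 0.206137
  L_II = 0.0173648
  L_III = 1.24973e-13
  L_IV = 2.88728e-20
Unnormalised posteriors:
  π_I·L_I = 0.37 × 0.206137 = 0.0762708
  π_II·L_II = 0.28 × 0.0173648 = 0.00486215
  π_III·L_III = 0.13 × 1.24973e-13 = 1.62465e-14
  π_IV·L_IV = 0.22 × 2.88728e-20 = 6.35202e-21
Normaliser: 0.0762708 + 0.00486215 + 1.62465e-14 + 6.35202e-21 = 0.0811329
P(Subgroup II | 14.5 ng/mL) ≈ 0.0599

0.0599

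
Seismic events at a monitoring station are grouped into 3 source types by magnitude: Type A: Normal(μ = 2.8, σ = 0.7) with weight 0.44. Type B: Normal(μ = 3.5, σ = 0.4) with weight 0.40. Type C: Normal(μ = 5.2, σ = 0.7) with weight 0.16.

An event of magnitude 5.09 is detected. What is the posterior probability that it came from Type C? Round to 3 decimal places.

P(component k | x) = π_k·f_k(x) / marginal(x), where marginal(x) = Σ_j π_j·f_j(x).
Evaluate each component's likelihood at the observed value:
  f_A = (1/(0.7·√(2π)))·exp(−(5.09−2.8)²/(2·0.7²)) = 0.569918·exp(-5.35112) = 0.00270302
  f_B = (1/(0.4·√(2π)))·exp(−(5.09−3.5)²/(2·0.4²)) = 0.997356·exp(-7.90031) = 0.000369648
  f_C = (1/(0.7·√(2π)))·exp(−(5.09−5.2)²/(2·0.7²)) = 0.569918·exp(-0.01235) = 0.562924
Unnormalised posteriors:
  π_A·f_A = 0.44 × 0.00270302 = 0.00118933
  π_B·f_B = 0.40 × 0.000369648 = 0.000147859
  π_C·f_C = 0.16 × 0.562924 = 0.0900679
Evidence: 0.00118933 + 0.000147859 + 0.0900679 = 0.091405
So the posterior for Type C is 0.0900679 / 0.091405 ≈ 0.985.

0.985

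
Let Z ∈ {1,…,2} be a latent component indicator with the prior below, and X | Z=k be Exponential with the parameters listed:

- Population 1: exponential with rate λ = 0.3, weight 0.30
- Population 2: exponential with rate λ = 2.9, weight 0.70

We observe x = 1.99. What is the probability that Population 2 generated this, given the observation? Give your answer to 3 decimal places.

0.113

The responsibility of component k is P(Z=k) f_k(x) divided by Σ_j P(Z=j) f_j(x).
Component likelihoods at x = 1.99:
  p_1 = 0.3·e^(−0.3·1.99) = 0.3·e^(−0.5970) = 0.165138
  p_2 = 2.9·e^(−2.9·1.99) = 2.9·e^(−5.7710) = 0.00903825
Unnormalised posteriors:
  P(Z=1)·p_1 = 0.30 × 0.165138 = 0.0495414
  P(Z=2)·p_2 = 0.70 × 0.00903825 = 0.00632678
Denominator: 0.0495414 + 0.00632678 = 0.0558682
So the posterior for Population 2 is 0.00632678 / 0.0558682 ≈ 0.113.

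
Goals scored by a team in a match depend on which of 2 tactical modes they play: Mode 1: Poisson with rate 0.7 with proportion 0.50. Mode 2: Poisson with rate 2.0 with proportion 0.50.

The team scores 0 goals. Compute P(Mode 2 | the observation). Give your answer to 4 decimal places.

0.2142

The responsibility of component k is π_k f_k(x) divided by Σ_j π_j f_j(x).
Poisson probabilities:
  p_1 = 0.496585
  p_2 = 0.135335
Weight by the priors:
  π_1·p_1 = 0.50 × 0.496585 = 0.248293
  π_2·p_2 = 0.50 × 0.135335 = 0.0676676
Evidence: 0.248293 + 0.0676676 = 0.31596
Responsibility of Mode 2: 0.0676676 / 0.31596 ≈ 0.2142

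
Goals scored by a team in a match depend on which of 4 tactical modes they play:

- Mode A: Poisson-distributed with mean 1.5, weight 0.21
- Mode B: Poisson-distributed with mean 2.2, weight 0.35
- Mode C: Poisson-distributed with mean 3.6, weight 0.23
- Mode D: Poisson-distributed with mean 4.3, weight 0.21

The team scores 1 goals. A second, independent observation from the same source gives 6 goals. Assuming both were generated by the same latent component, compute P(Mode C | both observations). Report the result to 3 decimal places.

0.369

P(component k | x) = π_k·f_k(x) / marginal(x), where marginal(x) = Σ_j π_j·f_j(x).
Since both observations come from the same component, the likelihood for component k is f_k(x₁)·f_k(x₂).
  L_A = [0.334695] × [0.00352999] = 0.00118147
  L_B = [0.243767] × [0.0174484] = 0.00425334
  L_C = [0.0983654] × [0.0826081] = 0.00812577
  L_D = [0.0583448] × [0.119127] = 0.00695047
Unnormalised posteriors:
  π_A·L_A = 0.21 × 0.00118147 = 0.000248109
  π_B·L_B = 0.35 × 0.00425334 = 0.00148867
  π_C·L_C = 0.23 × 0.00812577 = 0.00186893
  π_D·L_D = 0.21 × 0.00695047 = 0.0014596
Denominator: 0.000248109 + 0.00148867 + 0.00186893 + 0.0014596 = 0.00506531
P(Mode C | x) = 0.00186893 / 0.00506531 ≈ 0.369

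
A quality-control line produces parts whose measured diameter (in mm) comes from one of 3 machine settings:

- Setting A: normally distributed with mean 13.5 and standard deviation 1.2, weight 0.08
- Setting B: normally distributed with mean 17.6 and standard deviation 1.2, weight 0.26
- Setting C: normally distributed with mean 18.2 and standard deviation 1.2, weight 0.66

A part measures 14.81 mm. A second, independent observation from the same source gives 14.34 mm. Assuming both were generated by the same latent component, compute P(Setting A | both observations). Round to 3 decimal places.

Apply Bayes' rule: the posterior for each component is proportional to its prior times its likelihood at x.
Since both observations come from the same component, the likelihood for component k is f_k(x₁)·f_k(x₂).
  p_A = [(1/(1.2·√(2π)))·exp(−(14.81−13.5)²/(2·1.2²)) = 0.332452·exp(-0.59587) = 0.183209] × [0.260212] = 0.0476731
  p_B = [(1/(1.2·√(2π)))·exp(−(14.81−17.6)²/(2·1.2²)) = 0.332452·exp(-2.70281) = 0.0222799] × [0.00830084] = 0.000184941
  p_C = [(1/(1.2·√(2π)))·exp(−(14.81−18.2)²/(2·1.2²)) = 0.332452·exp(-3.99031) = 0.00614834] × [0.0018833] = 1.15791e-05
Prior × likelihood for each component:
  π_A·p_A = 0.08 × 0.0476731 = 0.00381385
  π_B·p_B = 0.26 × 0.000184941 = 4.80848e-05
  π_C·p_C = 0.66 × 1.15791e-05 = 7.64224e-06
Marginal: 0.00381385 + 4.80848e-05 + 7.64224e-06 = 0.00386957
P(Setting A | x₁, x₂) ≈ 0.986

0.986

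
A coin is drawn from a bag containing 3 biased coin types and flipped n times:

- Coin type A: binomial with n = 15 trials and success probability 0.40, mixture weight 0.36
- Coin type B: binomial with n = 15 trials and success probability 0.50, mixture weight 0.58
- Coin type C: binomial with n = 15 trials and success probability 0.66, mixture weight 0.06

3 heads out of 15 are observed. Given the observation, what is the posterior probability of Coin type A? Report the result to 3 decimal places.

Apply Bayes' rule: the posterior for each component is proportional to its prior times its likelihood at x.
Evaluate each component's likelihood at the observed value:
  p_A = C(15,3)·0.40^3·0.60^12 = 455·0.064·0.00217678 = 0.0633879
  p_B = C(15,3)·0.50^3·0.50^12 = 455·0.125·0.000244141 = 0.0138855
  p_C = C(15,3)·0.66^3·0.34^12 = 455·0.287496·2.38642e-06 = 0.000312169
Multiply by the mixture weights:
  P(Z=A)·p_A = 0.36 × 0.0633879 = 0.0228196
  P(Z=B)·p_B = 0.58 × 0.0138855 = 0.00805359
  P(Z=C)·p_C = 0.06 × 0.000312169 = 1.87302e-05
Normaliser: 0.0228196 + 0.00805359 + 1.87302e-05 = 0.030892
Responsibility of Coin type A: 0.0228196 / 0.030892 ≈ 0.739

0.739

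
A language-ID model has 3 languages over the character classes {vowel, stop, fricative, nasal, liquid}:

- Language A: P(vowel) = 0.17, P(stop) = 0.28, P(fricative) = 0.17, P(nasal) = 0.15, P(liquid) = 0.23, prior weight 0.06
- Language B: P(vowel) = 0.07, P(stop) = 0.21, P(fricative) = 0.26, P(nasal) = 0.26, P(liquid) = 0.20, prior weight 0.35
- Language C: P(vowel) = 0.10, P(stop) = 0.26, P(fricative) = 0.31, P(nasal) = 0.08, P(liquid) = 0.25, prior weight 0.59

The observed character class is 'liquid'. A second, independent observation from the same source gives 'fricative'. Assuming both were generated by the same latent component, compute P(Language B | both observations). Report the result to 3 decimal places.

0.275

Apply Bayes' rule: the posterior for each component is proportional to its prior times its likelihood at x.
Since both observations come from the same component, the likelihood for component k is f_k(x₁)·f_k(x₂).
  f_A = [0.23] × [0.17] = 0.0391
  f_B = [0.2] × [0.26] = 0.052
  f_C = [0.25] × [0.31] = 0.0775
Weight by the priors:
  π_A·f_A = 0.06 × 0.0391 = 0.002346
  π_B·f_B = 0.35 × 0.052 = 0.0182
  π_C·f_C = 0.59 × 0.0775 = 0.045725
Marginal: 0.002346 + 0.0182 + 0.045725 = 0.066271
P(Language B | x₁, x₂) = 0.0182 / 0.066271 ≈ 0.275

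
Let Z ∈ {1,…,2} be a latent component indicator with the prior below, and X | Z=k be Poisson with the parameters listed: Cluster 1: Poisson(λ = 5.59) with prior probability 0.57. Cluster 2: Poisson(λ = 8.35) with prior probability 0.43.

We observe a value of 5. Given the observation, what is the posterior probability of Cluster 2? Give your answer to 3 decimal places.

0.262

Apply Bayes' rule: the posterior for each component is proportional to its prior times its likelihood at x.
Component likelihoods at x = 5:
  p_1 = e^(−5.59)·5.59^5/5! = 0.169891
  p_2 = e^(−8.35)·8.35^5/5! = 0.0799636
Unnormalised posteriors:
  P(Z=1)·p_1 = 0.57 × 0.169891 = 0.0968382
  P(Z=2)·p_2 = 0.43 × 0.0799636 = 0.0343843
Denominator: 0.0968382 + 0.0343843 = 0.131222
P(Cluster 2 | x) ≈ 0.262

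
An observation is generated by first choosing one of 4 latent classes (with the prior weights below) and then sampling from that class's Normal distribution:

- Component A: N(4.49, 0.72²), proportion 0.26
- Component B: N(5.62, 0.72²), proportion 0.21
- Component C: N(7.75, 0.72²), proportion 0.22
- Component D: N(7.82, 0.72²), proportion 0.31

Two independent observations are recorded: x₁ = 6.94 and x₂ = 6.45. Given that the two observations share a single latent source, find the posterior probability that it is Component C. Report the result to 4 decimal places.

P(component k | x) = π_k·f_k(x) / marginal(x), where marginal(x) = Σ_j π_j·f_j(x).
Since both observations come from the same component, the likelihood for component k is f_k(x₁)·f_k(x₂).
  L_A = [(1/(0.72·√(2π)))·exp(−(6.94−4.49)²/(2·0.72²)) = 0.554087·exp(-5.78945) = 0.00169532] × [0.0136273] = 2.31026e-05
  L_B = [(1/(0.72·√(2π)))·exp(−(6.94−5.62)²/(2·0.72²)) = 0.554087·exp(-1.68056) = 0.10321] × [0.285109] = 0.0294261
  L_C = [(1/(0.72·√(2π)))·exp(−(6.94−7.75)²/(2·0.72²)) = 0.554087·exp(-0.63281) = 0.294273] × [0.10856] = 0.0319464
  L_D = [(1/(0.72·√(2π)))·exp(−(6.94−7.82)²/(2·0.72²)) = 0.554087·exp(-0.74691) = 0.262541] × [0.090653] = 0.0238001
Weight by the priors:
  π_A·L_A = 0.26 × 2.31026e-05 = 6.00668e-06
  π_B·L_B = 0.21 × 0.0294261 = 0.00617948
  π_C·L_C = 0.22 × 0.0319464 = 0.0070282
  π_D·L_D = 0.31 × 0.0238001 = 0.00737804
Sum: 6.00668e-06 + 0.00617948 + 0.0070282 + 0.00737804 = 0.0205917
P(Component C | x₁, x₂) = 0.0070282 / 0.0205917 ≈ 0.3413

0.3413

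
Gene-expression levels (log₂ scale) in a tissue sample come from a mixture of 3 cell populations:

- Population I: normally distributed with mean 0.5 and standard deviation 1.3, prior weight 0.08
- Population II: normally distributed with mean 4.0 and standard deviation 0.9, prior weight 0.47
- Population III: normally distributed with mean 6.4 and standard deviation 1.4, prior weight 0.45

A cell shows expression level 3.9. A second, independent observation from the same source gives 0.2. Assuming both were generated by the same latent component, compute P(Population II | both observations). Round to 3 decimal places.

The responsibility of component k is P(Z=k) f_k(x) divided by Σ_j P(Z=j) f_j(x).
Since both observations come from the same component, the likelihood for component k is f_k(x₁)·f_k(x₂).
  f_I = [(1/(1.3·√(2π)))·exp(−(3.9−0.5)²/(2·1.3²)) = 0.306879·exp(-3.42012) = 0.0100376] × [0.298815] = 0.00299938
  f_II = [(1/(0.9·√(2π)))·exp(−(3.9−4.0)²/(2·0.9²)) = 0.443269·exp(-0.00617) = 0.440541] × [5.96415e-05] = 2.62746e-05
  f_III = [(1/(1.4·√(2π)))·exp(−(3.9−6.4)²/(2·1.4²)) = 0.284959·exp(-1.59439) = 0.057856] × [1.5705e-05] = 9.08626e-07
Unnormalised posteriors:
  P(Z=I)·f_I = 0.08 × 0.00299938 = 0.00023995
  P(Z=II)·f_II = 0.47 × 2.62746e-05 = 1.2349e-05
  P(Z=III)·f_III = 0.45 × 9.08626e-07 = 4.08882e-07
Evidence: 0.00023995 + 1.2349e-05 + 4.08882e-07 = 0.000252708
P(Population II | x₁,x₂) = 1.2349e-05 / 0.000252708 ≈ 0.049

0.049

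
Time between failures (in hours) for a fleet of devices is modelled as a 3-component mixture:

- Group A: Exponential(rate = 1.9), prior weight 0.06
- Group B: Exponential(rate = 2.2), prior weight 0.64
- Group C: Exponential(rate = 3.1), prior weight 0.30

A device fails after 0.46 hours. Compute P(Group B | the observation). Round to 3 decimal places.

0.654

By Bayes' theorem, P(k | x) = π_k f_k(x) / Σ_j π_j f_j(x).
Component likelihoods at x = 0.46 hours:
  L_A = 0.79283
  L_B = 0.799681
  L_C = 0.744831
Multiply by the mixture weights:
  π_A·L_A = 0.06 × 0.79283 = 0.0475698
  π_B·L_B = 0.64 × 0.799681 = 0.511796
  π_C·L_C = 0.30 × 0.744831 = 0.223449
Sum: 0.0475698 + 0.511796 + 0.223449 = 0.782815
P(Group B | x) ≈ 0.654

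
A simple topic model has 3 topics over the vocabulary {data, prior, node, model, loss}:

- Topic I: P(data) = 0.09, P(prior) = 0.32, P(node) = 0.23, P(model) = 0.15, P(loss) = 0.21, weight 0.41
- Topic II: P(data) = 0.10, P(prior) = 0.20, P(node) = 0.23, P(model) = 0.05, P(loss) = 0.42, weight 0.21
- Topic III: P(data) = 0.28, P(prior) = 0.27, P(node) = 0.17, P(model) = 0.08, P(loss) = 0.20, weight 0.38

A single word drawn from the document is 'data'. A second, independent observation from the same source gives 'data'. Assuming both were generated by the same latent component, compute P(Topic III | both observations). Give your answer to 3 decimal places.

The responsibility of component k is w_k f_k(x) divided by Σ_j w_j f_j(x).
Since both observations come from the same component, the likelihood for component k is f_k(x₁)·f_k(x₂).
  L_I = [P(data | comp) = 0.09] × [0.09] = 0.0081
  L_II = [P(data | comp) = 0.10] × [0.1] = 0.01
  L_III = [P(data | comp) = 0.28] × [0.28] = 0.0784
Multiply by the mixture weights:
  w_I·L_I = 0.41 × 0.0081 = 0.003321
  w_II·L_II = 0.21 × 0.01 = 0.0021
  w_III·L_III = 0.38 × 0.0784 = 0.029792
Normaliser: 0.003321 + 0.0021 + 0.029792 = 0.035213
So the posterior for Topic III is 0.029792 / 0.035213 ≈ 0.846.

0.846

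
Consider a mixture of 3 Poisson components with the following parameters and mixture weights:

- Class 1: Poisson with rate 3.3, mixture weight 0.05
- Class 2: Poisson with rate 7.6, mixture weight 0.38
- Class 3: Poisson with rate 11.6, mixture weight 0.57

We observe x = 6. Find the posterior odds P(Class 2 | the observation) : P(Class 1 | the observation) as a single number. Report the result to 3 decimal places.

15.387

Only the two components matter; the odds are (P(Z=i) f_i(x)) / (P(Z=j) f_j(x)).
Evaluate each component's likelihood at the observed value:
  f_1 = 0.0661575
  f_2 = 0.13394
  f_3 = 0.031017
Odds = (0.38/0.05) × (0.13394/0.0661575) = 7.6 × 2.02456 ≈ 15.387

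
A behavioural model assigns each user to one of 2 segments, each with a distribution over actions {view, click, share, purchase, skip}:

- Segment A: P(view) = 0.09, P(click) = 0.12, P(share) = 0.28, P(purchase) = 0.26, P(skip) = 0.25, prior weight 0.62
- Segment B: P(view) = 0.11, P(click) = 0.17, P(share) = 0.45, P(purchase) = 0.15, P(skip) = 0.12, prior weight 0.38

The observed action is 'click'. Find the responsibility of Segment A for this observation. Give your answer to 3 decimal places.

P(component k | x) = P(Z=k)·f_k(x) / marginal(x), where marginal(x) = Σ_j P(Z=j)·f_j(x).
Component likelihoods at x = 'click':
  f_A = P(click | comp) = 0.12
  f_B = P(click | comp) = 0.17
Weight by the priors:
  P(Z=A)·f_A = 0.62 × 0.12 = 0.0744
  P(Z=B)·f_B = 0.38 × 0.17 = 0.0646
Normaliser: 0.0744 + 0.0646 = 0.139
So the posterior for Segment A is 0.0744 / 0.139 ≈ 0.535.

0.535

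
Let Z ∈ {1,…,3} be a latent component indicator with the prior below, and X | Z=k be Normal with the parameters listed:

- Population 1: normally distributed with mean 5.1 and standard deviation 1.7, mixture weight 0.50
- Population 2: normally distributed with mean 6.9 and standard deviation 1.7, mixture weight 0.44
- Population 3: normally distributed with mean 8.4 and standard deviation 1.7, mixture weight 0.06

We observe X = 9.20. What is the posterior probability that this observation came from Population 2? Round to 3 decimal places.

By Bayes' theorem, P(k | x) = π_k f_k(x) / Σ_j π_j f_j(x).
Component likelihoods at x = 9.20:
  p_1 = (1/(1.7·√(2π)))·exp(−(9.20−5.1)²/(2·1.7²)) = 0.234672·exp(-2.90830) = 0.0128056
  p_2 = (1/(1.7·√(2π)))·exp(−(9.20−6.9)²/(2·1.7²)) = 0.234672·exp(-0.91522) = 0.0939689
  p_3 = (1/(1.7·√(2π)))·exp(−(9.20−8.4)²/(2·1.7²)) = 0.234672·exp(-0.11073) = 0.210074
Weight by the priors:
  π_1·p_1 = 0.50 × 0.0128056 = 0.00640281
  π_2·p_2 = 0.44 × 0.0939689 = 0.0413463
  π_3·p_3 = 0.06 × 0.210074 = 0.0126045
Denominator: 0.00640281 + 0.0413463 + 0.0126045 = 0.0603536
So the posterior for Population 2 is 0.0413463 / 0.0603536 ≈ 0.685.

0.685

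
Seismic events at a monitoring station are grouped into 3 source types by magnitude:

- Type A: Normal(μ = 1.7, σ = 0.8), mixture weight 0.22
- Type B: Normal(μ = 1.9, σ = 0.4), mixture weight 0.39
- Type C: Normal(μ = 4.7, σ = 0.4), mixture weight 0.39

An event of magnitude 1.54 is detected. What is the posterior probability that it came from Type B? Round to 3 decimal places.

0.707

The responsibility of component k is π_k f_k(x) divided by Σ_j π_j f_j(x).
Component likelihoods at x = 1.54:
  f_A = (1/(0.8·√(2π)))·exp(−(1.54−1.7)²/(2·0.8²)) = 0.498678·exp(-0.02000) = 0.488803
  f_B = (1/(0.4·√(2π)))·exp(−(1.54−1.9)²/(2·0.4²)) = 0.997356·exp(-0.40500) = 0.665213
  f_C = (1/(0.4·√(2π)))·exp(−(1.54−4.7)²/(2·0.4²)) = 0.997356·exp(-31.20500) = 2.79699e-14
Multiply by the mixture weights:
  π_A·f_A = 0.22 × 0.488803 = 0.107537
  π_B·f_B = 0.39 × 0.665213 = 0.259433
  π_C·f_C = 0.39 × 2.79699e-14 = 1.09083e-14
Sum: 0.107537 + 0.259433 + 1.09083e-14 = 0.36697
So the posterior for Type B is 0.259433 / 0.36697 ≈ 0.707.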